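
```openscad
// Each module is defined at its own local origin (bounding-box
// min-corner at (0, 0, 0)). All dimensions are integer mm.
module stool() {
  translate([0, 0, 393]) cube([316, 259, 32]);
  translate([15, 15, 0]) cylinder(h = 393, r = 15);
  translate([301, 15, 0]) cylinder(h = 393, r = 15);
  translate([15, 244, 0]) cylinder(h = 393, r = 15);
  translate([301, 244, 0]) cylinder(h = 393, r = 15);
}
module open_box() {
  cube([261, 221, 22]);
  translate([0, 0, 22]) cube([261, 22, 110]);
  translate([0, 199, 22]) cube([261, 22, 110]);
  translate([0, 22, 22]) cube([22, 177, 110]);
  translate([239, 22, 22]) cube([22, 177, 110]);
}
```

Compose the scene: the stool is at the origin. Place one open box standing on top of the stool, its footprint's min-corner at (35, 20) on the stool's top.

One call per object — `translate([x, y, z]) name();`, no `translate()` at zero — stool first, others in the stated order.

stool();
translate([35, 20, 425]) open_box();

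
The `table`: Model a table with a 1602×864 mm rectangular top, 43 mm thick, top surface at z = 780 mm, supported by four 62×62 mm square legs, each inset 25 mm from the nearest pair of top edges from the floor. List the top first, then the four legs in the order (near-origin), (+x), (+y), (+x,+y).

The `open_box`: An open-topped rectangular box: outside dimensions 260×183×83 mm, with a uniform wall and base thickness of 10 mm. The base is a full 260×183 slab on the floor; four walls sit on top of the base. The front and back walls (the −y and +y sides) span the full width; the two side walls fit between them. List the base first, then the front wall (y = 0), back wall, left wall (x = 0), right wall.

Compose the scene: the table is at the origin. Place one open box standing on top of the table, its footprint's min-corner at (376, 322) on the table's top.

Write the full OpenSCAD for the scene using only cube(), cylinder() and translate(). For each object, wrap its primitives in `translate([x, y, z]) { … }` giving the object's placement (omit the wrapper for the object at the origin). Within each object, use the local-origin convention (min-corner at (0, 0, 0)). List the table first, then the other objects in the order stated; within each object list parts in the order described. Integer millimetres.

translate([0, 0, 737]) cube([1602, 864, 43]);
translate([25, 25, 0]) cube([62, 62, 737]);
translate([1515, 25, 0]) cube([62, 62, 737]);
translate([25, 777, 0]) cube([62, 62, 737]);
translate([1515, 777, 0]) cube([62, 62, 737]);
translate([376, 322, 780]) {
  cube([260, 183, 10]);
  translate([0, 0, 10]) cube([260, 10, 73]);
  translate([0, 173, 10]) cube([260, 10, 73]);
  translate([0, 10, 10]) cube([10, 163, 73]);
  translate([250, 10, 10]) cube([10, 163, 73]);
}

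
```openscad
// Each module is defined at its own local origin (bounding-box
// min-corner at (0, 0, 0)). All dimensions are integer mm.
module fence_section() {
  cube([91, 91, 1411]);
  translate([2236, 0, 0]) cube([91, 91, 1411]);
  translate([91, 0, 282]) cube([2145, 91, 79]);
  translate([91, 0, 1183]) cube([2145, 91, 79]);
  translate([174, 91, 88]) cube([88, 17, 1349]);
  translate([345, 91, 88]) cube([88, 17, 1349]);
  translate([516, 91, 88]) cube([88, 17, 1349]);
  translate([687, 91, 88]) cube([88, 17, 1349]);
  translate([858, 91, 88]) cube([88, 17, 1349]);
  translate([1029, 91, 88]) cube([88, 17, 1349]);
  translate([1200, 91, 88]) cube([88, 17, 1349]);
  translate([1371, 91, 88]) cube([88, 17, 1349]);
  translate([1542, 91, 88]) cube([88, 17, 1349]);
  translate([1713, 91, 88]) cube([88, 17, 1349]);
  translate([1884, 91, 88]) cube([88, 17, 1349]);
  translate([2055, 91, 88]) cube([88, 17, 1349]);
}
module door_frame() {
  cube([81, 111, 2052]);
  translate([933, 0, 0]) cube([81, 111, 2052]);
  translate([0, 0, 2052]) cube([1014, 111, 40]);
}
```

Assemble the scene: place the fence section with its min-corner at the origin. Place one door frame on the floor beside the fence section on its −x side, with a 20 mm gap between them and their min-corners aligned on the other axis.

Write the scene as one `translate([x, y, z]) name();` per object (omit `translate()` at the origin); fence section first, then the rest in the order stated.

fence_section();
translate([-1034, 0, 0]) door_frame();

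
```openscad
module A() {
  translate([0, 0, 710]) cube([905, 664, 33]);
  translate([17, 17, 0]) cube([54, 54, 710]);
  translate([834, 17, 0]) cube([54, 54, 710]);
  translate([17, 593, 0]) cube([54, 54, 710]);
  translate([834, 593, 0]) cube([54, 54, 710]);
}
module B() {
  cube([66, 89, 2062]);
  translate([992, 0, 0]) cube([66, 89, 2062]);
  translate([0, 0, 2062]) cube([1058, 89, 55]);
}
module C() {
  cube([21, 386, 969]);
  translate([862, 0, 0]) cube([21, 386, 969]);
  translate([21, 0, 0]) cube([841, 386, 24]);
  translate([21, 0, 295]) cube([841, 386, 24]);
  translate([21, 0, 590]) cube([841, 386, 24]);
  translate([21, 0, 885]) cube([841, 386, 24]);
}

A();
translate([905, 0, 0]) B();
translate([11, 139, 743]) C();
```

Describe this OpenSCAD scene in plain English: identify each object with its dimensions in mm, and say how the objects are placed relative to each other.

A is a table with a 905×664 mm rectangular top, 33 mm thick, top surface at z = 743 mm, supported by four 54×54 mm square legs, each inset 17 mm from the nearest pair of top edges, running from the floor.

B is a door frame. The clear opening is 926 mm wide and 2062 mm high. Two 66 mm wide jambs, 89 mm deep, stand either side of the opening from the floor to the top of the opening. A 55 mm thick head sits across the top of both jambs, spanning the full outside width of the frame.

C is a bookshelf 883 mm wide overall, 386 mm deep and 969 mm tall. The two sides are 21 mm thick vertical panels. 4 horizontal shelves of 24 mm thickness span between the inner faces of the sides; the lowest shelf sits on the floor and shelves are stacked with a clear vertical gap of 271 mm between each pair.

The door frame is against the table's +x side, with their −y faces flush. The bookshelf is on top of the table, centred.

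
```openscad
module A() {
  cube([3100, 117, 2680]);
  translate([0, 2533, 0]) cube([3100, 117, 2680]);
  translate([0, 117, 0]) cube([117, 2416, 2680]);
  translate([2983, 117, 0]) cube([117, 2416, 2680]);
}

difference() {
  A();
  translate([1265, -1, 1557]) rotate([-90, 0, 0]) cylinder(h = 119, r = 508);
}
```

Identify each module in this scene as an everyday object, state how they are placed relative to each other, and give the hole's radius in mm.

A is a house frame. The house frame has a circular hole through its front wall. The hole's radius is 508 mm.

The subtracted cylinder has r = 508 mm.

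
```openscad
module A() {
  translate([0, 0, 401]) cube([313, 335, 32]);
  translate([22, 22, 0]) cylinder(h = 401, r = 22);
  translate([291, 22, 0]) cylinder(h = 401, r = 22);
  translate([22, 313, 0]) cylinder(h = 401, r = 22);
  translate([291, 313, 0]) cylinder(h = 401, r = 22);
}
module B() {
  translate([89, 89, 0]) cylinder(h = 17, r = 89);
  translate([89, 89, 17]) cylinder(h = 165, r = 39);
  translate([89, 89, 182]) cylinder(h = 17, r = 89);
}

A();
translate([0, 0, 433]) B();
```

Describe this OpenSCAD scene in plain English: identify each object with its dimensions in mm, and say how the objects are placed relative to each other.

A is a four-legged stool. The seat is a 313×335×32 mm slab whose top surface is at z = 433 mm; four round legs, each 44 mm in diameter, run from the floor (z = 0) to the underside of the seat, each leg's axis is inset half a diameter from the nearest pair of seat edges (so the leg's bounding box is flush with the corner).

B is a spool: two coaxial disc flanges of radius 89 mm and thickness 17 mm, joined by a core cylinder of radius 39 mm and height 165 mm. The lower flange rests on z = 0 and the three cylinders share a vertical axis.

The spool is on top of the stool.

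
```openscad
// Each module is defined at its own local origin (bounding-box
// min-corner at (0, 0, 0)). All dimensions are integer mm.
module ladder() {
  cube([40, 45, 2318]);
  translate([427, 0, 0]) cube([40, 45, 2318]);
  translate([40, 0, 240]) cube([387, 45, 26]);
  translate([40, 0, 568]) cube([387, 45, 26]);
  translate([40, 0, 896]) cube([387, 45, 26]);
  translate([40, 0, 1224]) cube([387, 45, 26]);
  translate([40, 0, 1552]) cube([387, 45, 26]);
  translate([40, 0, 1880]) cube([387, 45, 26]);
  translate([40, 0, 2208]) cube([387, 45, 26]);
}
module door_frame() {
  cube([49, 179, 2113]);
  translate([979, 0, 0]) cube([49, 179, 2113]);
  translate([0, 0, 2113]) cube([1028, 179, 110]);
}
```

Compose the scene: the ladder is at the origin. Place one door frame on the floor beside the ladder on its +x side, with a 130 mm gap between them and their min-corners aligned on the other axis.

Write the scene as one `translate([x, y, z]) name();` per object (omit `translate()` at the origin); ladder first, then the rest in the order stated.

ladder();
translate([597, 0, 0]) door_frame();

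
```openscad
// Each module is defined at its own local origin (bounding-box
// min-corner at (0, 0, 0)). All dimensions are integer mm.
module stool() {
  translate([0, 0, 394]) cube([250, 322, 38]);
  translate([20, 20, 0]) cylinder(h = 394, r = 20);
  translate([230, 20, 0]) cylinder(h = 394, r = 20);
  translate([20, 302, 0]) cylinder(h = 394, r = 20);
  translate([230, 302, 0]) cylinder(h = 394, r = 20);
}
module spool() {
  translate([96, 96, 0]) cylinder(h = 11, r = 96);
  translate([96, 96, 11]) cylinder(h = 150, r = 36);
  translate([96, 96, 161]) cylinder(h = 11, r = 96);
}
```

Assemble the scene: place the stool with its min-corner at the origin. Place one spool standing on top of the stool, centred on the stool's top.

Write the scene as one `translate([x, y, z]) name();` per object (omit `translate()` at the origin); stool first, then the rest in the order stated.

stool();
translate([29, 65, 432]) spool();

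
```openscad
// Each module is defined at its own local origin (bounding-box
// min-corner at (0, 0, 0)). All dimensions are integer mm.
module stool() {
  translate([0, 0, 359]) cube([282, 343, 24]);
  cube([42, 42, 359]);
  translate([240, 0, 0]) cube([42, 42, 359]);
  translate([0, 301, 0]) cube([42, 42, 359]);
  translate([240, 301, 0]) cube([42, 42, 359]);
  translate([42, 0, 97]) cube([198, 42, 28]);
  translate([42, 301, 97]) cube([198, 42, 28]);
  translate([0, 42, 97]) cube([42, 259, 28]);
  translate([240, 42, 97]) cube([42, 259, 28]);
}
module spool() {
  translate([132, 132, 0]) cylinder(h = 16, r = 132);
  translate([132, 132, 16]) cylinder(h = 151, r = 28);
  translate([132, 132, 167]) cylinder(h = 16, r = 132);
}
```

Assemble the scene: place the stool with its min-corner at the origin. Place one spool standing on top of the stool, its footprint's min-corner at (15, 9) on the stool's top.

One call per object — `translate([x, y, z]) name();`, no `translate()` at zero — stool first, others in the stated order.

stool();
translate([15, 9, 383]) spool();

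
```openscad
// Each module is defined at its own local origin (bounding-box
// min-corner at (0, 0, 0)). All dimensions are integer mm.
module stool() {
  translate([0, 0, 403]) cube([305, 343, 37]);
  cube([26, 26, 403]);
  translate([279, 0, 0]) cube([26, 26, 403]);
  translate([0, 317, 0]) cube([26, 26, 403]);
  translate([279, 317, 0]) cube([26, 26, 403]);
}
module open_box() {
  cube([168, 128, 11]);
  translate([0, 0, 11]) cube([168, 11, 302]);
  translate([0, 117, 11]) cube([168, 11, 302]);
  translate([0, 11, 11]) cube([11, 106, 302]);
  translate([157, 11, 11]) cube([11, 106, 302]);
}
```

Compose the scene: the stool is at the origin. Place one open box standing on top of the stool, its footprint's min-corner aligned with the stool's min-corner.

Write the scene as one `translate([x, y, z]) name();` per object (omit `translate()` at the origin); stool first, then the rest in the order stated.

stool();
translate([0, 0, 440]) open_box();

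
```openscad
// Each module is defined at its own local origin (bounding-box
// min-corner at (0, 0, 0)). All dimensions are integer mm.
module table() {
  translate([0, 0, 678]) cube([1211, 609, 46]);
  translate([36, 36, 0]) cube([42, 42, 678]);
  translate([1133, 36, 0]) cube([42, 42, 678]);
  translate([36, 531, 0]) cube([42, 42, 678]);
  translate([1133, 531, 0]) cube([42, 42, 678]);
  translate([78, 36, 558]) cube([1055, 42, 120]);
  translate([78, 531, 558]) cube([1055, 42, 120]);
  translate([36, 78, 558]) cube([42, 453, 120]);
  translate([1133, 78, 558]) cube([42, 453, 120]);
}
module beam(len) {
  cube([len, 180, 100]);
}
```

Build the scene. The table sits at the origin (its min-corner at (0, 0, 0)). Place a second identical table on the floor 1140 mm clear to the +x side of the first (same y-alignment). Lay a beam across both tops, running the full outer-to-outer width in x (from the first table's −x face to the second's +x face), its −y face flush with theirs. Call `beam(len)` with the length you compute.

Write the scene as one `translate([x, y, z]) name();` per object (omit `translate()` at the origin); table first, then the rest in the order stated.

table();
translate([2351, 0, 0]) table();
translate([0, 0, 724]) beam(3562);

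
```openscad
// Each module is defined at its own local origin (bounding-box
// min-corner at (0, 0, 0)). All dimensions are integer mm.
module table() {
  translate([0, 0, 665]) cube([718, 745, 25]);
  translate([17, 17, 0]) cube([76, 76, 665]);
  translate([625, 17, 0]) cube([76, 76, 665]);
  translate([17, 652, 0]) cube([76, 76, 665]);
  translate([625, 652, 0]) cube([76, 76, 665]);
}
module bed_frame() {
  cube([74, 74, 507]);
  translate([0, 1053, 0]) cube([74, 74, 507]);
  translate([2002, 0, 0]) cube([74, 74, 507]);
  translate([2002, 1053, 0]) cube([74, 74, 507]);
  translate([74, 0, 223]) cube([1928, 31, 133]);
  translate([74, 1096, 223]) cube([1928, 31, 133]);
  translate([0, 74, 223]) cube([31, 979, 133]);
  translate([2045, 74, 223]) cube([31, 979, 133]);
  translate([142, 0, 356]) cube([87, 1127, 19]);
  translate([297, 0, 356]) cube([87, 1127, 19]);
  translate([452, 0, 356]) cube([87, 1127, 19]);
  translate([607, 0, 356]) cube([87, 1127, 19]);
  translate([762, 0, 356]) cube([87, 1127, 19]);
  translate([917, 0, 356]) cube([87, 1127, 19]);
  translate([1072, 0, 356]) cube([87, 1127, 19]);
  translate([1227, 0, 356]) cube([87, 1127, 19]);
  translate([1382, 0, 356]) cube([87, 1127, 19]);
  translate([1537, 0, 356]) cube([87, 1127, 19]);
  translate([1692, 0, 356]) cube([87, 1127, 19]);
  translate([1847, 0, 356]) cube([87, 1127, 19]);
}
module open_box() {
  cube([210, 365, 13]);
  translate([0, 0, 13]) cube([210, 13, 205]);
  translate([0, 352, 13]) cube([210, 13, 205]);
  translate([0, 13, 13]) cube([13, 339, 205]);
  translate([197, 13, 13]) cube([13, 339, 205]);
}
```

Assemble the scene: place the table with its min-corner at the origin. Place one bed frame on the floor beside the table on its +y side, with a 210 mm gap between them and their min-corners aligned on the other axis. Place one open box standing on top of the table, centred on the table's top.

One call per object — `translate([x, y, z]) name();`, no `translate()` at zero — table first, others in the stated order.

table();
translate([0, 955, 0]) bed_frame();
translate([254, 190, 690]) open_box();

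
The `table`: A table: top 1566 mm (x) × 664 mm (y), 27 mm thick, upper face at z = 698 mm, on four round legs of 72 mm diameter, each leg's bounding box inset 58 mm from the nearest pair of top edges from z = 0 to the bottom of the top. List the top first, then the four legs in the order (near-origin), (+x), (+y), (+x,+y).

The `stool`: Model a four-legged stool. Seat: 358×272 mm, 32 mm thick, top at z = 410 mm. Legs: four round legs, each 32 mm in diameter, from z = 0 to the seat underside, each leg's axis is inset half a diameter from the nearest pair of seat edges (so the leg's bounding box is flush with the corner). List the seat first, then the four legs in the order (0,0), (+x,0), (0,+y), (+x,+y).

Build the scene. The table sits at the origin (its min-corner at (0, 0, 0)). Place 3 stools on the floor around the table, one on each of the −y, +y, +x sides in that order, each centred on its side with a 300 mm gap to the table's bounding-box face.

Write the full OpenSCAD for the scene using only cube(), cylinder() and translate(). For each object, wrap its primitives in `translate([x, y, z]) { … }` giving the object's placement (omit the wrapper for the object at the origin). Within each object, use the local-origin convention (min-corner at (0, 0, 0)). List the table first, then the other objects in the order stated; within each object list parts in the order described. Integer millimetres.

translate([0, 0, 671]) cube([1566, 664, 27]);
translate([94, 94, 0]) cylinder(h = 671, r = 36);
translate([1472, 94, 0]) cylinder(h = 671, r = 36);
translate([94, 570, 0]) cylinder(h = 671, r = 36);
translate([1472, 570, 0]) cylinder(h = 671, r = 36);
translate([604, -572, 0]) {
  translate([0, 0, 378]) cube([358, 272, 32]);
  translate([16, 16, 0]) cylinder(h = 378, r = 16);
  translate([342, 16, 0]) cylinder(h = 378, r = 16);
  translate([16, 256, 0]) cylinder(h = 378, r = 16);
  translate([342, 256, 0]) cylinder(h = 378, r = 16);
}
translate([604, 964, 0]) {
  translate([0, 0, 378]) cube([358, 272, 32]);
  translate([16, 16, 0]) cylinder(h = 378, r = 16);
  translate([342, 16, 0]) cylinder(h = 378, r = 16);
  translate([16, 256, 0]) cylinder(h = 378, r = 16);
  translate([342, 256, 0]) cylinder(h = 378, r = 16);
}
translate([1866, 196, 0]) {
  translate([0, 0, 378]) cube([358, 272, 32]);
  translate([16, 16, 0]) cylinder(h = 378, r = 16);
  translate([342, 16, 0]) cylinder(h = 378, r = 16);
  translate([16, 256, 0]) cylinder(h = 378, r = 16);
  translate([342, 256, 0]) cylinder(h = 378, r = 16);
}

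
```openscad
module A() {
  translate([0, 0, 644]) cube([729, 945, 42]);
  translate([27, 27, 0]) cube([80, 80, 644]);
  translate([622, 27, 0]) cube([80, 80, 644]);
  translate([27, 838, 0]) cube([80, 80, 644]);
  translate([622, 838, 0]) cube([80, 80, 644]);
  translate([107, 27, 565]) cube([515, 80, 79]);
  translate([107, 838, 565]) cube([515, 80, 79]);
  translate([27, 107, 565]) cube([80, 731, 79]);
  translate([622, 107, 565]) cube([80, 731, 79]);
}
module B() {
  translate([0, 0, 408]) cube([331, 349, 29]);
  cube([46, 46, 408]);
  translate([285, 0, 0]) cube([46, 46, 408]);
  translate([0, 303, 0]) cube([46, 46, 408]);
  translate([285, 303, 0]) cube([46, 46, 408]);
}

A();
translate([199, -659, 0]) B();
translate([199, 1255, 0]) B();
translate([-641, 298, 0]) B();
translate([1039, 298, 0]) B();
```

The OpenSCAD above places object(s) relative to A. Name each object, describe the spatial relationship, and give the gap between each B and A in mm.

A is a table. B is a stool. Four stools sit around the table at the −y, +y, −x, +x sides. The gap between each stool and the table is 310 mm.

Each stool's nearest face is 310 mm from the table's bounding box.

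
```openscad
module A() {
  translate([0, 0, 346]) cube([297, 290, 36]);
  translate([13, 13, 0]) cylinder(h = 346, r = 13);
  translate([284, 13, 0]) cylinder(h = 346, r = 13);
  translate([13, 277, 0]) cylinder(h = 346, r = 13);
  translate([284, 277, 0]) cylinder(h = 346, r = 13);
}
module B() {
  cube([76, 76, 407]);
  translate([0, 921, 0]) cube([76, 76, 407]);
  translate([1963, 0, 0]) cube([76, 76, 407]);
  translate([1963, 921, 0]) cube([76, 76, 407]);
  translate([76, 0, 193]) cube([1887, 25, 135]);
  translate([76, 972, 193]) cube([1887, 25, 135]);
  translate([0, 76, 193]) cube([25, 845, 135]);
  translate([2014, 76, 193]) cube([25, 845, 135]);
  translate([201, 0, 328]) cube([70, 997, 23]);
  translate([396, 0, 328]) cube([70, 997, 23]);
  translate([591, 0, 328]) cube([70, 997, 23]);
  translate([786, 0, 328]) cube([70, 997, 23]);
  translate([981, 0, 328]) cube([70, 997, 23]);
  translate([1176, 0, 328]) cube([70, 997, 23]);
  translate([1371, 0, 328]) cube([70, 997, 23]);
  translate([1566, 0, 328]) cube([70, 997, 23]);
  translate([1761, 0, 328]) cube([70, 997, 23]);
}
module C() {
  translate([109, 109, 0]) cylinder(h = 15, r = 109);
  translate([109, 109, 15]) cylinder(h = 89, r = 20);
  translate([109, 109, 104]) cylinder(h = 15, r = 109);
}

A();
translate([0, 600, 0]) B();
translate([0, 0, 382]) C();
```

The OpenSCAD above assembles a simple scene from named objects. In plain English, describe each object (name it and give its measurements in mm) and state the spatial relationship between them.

A is a simple wooden stool: a rectangular seat 297 mm (x) by 290 mm (y), 36 mm thick, top face at z = 382 mm, on four round legs, each 26 mm in diameter. The legs rest on z = 0, each leg's axis is inset half a diameter from the nearest pair of seat edges (so the leg's bounding box is flush with the corner).

B is a bed frame 2039 mm long (x) by 997 mm wide (y). Four 76×76 mm corner posts, 407 mm tall, at the corners of the footprint. Four rails of 25 mm thickness and 135 mm height run between adjacent posts with their undersides at z = 193 mm, their outer faces flush with the outside of the frame (the two x-running rails run between the posts' inner faces; the two y-running rails run between the posts' inner faces). 9 slats, each 70 mm wide (x) and 23 mm thick, lie across the top of the two x-running rails, running the full 997 mm width of the frame in y; the slats are evenly spaced along x between the inner faces of the end posts with equal gaps (rounded down to the nearest mm) at the −x end and between each pair — any rounding remainder accumulates at the +x end.

C is a spool: two coaxial disc flanges of radius 109 mm and thickness 15 mm, joined by a core cylinder of radius 20 mm and height 89 mm. The lower flange rests on z = 0 and the three cylinders share a vertical axis.

The bed frame is on the floor beside the stool on its +y side. The spool is on top of the stool.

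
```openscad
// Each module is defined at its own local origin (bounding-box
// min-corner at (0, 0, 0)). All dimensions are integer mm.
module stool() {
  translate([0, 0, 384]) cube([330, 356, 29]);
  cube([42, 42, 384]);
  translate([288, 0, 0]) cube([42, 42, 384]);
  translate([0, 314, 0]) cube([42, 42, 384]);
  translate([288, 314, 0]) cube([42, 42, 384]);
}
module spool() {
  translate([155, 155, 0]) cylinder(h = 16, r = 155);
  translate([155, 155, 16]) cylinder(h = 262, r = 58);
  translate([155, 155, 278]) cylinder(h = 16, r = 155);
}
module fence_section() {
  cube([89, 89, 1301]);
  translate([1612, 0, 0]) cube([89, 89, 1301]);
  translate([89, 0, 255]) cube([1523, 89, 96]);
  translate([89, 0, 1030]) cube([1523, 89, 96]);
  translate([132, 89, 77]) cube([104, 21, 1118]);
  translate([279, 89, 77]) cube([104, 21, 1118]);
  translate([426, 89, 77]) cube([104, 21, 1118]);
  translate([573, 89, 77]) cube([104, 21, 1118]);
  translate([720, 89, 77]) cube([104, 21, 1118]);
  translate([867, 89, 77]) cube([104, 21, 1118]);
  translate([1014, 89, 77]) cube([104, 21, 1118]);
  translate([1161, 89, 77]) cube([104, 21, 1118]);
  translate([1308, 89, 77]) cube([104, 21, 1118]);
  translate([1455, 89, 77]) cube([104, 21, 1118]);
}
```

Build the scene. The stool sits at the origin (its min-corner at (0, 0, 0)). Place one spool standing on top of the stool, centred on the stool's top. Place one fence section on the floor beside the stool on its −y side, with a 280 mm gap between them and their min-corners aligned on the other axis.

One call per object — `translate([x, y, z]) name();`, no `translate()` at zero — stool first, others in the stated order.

stool();
translate([10, 23, 413]) spool();
translate([0, -390, 0]) fence_section();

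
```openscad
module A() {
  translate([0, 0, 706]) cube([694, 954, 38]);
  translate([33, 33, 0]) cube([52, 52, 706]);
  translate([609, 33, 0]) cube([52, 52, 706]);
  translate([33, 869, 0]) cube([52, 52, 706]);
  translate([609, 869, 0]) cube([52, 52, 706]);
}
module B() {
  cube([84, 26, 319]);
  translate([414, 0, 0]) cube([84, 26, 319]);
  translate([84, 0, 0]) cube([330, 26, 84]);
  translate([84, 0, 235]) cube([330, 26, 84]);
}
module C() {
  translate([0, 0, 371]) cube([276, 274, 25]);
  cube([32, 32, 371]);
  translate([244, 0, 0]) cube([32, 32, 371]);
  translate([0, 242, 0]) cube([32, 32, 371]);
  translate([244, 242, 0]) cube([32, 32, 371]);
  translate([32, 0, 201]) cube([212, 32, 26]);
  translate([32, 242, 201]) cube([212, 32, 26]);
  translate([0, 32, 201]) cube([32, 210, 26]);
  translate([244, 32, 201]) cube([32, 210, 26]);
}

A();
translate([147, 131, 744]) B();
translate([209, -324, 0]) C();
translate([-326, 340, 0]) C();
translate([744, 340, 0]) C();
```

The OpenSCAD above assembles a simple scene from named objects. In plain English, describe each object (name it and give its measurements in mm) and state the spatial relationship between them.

A is a rectangular dining table. The top is 694×954×38 mm with its upper surface at z = 744 mm. It stands on four 52×52 mm square legs, each inset 33 mm from the nearest pair of top edges, running from the floor to the underside of the top.

B is a rectangular picture frame lying in the x–z plane (depth along y). The opening is 330 mm wide (x) by 151 mm tall (z), surrounded by a border 84 mm wide on all four sides. The frame is 26 mm deep and is made of two full-height vertical stiles with two horizontal rails fitted between them.

C is a four-legged stool. The seat is a 276×274×25 mm slab whose top surface is at z = 396 mm; four square legs, each 32×32 mm in cross-section, run from the floor (z = 0) to the underside of the seat, each flush with a corner of the seat. Four stretchers, 32 mm wide and 26 mm tall, connect adjacent legs with their undersides at z = 201 mm, each running between the inner faces of the legs it joins and aligned with the legs' outer faces on the other axis.

The picture frame is on top of the table. Three stools sit around the table at the −y, −x, +x sides.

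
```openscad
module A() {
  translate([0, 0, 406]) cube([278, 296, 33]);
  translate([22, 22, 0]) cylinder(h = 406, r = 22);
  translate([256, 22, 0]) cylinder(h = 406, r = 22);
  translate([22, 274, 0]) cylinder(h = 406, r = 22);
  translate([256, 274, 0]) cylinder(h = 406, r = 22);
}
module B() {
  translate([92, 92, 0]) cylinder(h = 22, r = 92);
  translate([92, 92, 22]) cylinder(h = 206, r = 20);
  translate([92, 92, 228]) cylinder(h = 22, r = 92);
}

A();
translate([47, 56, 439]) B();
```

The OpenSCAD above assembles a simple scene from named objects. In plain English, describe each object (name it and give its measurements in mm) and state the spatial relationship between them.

A is a four-legged stool. The seat is 278×296 mm, 33 mm thick, top at z = 439 mm. It stands on four round legs, each 44 mm in diameter, from z = 0 to the seat underside, each leg's axis is inset half a diameter from the nearest pair of seat edges (so the leg's bounding box is flush with the corner).

B is a spool: two coaxial disc flanges of radius 92 mm and thickness 22 mm, joined by a core cylinder of radius 20 mm and height 206 mm. The lower flange rests on z = 0 and the three cylinders share a vertical axis.

The spool is on top of the stool, centred.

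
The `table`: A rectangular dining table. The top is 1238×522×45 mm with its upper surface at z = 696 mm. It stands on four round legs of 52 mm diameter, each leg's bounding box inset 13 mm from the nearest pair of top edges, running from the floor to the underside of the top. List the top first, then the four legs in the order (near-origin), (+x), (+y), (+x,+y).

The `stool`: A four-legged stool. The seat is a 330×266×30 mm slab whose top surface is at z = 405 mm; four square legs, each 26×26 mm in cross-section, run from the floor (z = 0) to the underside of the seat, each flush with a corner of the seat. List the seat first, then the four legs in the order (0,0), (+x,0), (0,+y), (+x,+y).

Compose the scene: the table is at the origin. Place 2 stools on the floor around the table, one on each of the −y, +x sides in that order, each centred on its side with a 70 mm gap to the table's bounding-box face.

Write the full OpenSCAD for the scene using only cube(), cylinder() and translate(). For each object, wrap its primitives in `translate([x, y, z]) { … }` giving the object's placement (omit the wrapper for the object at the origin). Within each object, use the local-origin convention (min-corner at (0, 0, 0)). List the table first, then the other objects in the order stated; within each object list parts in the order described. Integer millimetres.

translate([0, 0, 651]) cube([1238, 522, 45]);
translate([39, 39, 0]) cylinder(h = 651, r = 26);
translate([1199, 39, 0]) cylinder(h = 651, r = 26);
translate([39, 483, 0]) cylinder(h = 651, r = 26);
translate([1199, 483, 0]) cylinder(h = 651, r = 26);
translate([454, -336, 0]) {
  translate([0, 0, 375]) cube([330, 266, 30]);
  cube([26, 26, 375]);
  translate([304, 0, 0]) cube([26, 26, 375]);
  translate([0, 240, 0]) cube([26, 26, 375]);
  translate([304, 240, 0]) cube([26, 26, 375]);
}
translate([1308, 128, 0]) {
  translate([0, 0, 375]) cube([330, 266, 30]);
  cube([26, 26, 375]);
  translate([304, 0, 0]) cube([26, 26, 375]);
  translate([0, 240, 0]) cube([26, 26, 375]);
  translate([304, 240, 0]) cube([26, 26, 375]);
}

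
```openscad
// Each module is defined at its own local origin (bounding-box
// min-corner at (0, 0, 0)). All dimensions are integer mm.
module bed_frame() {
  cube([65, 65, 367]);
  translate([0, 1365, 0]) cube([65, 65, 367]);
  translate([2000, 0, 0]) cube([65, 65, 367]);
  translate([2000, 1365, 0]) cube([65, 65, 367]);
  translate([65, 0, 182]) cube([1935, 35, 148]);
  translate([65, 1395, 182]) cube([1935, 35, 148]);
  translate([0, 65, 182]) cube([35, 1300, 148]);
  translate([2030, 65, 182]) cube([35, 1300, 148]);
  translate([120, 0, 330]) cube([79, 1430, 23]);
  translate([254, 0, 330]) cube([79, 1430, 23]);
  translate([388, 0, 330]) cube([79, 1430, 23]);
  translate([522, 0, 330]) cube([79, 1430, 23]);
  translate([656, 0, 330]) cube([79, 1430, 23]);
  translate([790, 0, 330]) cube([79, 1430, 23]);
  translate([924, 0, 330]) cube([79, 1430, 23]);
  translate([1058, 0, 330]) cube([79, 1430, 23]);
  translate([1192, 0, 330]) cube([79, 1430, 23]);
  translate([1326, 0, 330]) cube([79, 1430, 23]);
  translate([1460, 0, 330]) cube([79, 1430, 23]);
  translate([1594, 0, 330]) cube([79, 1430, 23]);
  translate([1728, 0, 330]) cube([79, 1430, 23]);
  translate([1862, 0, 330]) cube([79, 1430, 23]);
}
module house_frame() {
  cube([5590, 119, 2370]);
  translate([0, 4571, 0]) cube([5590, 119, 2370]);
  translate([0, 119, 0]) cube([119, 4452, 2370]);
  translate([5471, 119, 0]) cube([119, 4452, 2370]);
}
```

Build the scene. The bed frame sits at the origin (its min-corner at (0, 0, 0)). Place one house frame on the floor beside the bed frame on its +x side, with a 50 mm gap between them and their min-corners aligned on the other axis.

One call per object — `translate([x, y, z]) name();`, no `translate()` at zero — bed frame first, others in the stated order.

bed_frame();
translate([2115, 0, 0]) house_frame();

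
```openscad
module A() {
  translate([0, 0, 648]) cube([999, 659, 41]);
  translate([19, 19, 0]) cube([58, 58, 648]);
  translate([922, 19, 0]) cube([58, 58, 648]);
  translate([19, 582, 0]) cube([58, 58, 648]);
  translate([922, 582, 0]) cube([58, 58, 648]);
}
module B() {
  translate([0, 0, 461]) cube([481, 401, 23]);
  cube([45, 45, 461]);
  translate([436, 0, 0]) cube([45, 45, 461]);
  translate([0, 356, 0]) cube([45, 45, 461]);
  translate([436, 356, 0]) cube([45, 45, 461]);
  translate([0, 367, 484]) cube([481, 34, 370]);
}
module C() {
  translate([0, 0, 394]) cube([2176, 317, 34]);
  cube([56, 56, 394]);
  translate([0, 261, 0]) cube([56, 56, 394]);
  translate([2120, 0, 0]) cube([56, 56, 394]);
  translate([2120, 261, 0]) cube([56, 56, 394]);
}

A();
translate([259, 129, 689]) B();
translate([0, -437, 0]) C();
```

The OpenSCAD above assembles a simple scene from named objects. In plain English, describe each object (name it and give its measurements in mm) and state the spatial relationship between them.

A is a table: top 999 mm (x) × 659 mm (y), 41 mm thick, upper face at z = 689 mm, on four 58×58 mm square legs, each inset 19 mm from the nearest pair of top edges, running from z = 0 to the bottom of the top.

B is a chair. The seat is a 481×401×23 mm slab with its top at z = 484 mm, on four 45×45 mm corner legs (flush with the seat edges, standing on z = 0). A flat backrest 34 mm thick, 370 mm tall, spans the full seat width and rises from the seat top along its +y edge, rear face flush with the rear of the seat.

C is a bench: a 2176×317 mm seat slab, 34 mm thick, top at z = 428 mm, on four 56×56 mm square legs flush with the seat corners and standing on z = 0.

The chair is on top of the table, centred. The bench is on the floor beside the table on its −y side.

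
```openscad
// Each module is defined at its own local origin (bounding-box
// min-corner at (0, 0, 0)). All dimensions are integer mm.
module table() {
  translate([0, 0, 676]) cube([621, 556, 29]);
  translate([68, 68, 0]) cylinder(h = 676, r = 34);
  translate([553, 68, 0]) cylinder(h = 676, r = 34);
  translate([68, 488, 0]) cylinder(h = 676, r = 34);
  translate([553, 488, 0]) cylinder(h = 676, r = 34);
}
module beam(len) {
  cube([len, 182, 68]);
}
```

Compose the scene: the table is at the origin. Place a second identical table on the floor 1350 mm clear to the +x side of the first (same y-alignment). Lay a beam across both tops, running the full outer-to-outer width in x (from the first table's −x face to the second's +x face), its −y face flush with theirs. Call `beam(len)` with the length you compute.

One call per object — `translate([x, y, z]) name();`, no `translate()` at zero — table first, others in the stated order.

table();
translate([1971, 0, 0]) table();
translate([0, 0, 705]) beam(2592);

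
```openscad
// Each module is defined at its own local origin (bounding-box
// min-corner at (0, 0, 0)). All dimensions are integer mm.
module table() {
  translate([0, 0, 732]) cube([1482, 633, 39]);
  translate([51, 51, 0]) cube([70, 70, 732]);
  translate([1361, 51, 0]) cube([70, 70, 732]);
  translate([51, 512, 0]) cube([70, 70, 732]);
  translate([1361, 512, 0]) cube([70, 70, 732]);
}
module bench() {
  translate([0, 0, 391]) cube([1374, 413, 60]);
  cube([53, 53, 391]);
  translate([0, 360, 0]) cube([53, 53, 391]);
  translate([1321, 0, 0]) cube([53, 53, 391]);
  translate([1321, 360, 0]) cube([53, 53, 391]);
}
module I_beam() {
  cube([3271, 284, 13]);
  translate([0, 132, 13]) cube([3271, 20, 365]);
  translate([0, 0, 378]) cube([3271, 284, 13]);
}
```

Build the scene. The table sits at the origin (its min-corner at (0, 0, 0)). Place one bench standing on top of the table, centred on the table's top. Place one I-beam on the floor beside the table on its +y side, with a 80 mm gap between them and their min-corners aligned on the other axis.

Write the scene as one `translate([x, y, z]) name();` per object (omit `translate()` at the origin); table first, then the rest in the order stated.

table();
translate([54, 110, 771]) bench();
translate([0, 713, 0]) I_beam();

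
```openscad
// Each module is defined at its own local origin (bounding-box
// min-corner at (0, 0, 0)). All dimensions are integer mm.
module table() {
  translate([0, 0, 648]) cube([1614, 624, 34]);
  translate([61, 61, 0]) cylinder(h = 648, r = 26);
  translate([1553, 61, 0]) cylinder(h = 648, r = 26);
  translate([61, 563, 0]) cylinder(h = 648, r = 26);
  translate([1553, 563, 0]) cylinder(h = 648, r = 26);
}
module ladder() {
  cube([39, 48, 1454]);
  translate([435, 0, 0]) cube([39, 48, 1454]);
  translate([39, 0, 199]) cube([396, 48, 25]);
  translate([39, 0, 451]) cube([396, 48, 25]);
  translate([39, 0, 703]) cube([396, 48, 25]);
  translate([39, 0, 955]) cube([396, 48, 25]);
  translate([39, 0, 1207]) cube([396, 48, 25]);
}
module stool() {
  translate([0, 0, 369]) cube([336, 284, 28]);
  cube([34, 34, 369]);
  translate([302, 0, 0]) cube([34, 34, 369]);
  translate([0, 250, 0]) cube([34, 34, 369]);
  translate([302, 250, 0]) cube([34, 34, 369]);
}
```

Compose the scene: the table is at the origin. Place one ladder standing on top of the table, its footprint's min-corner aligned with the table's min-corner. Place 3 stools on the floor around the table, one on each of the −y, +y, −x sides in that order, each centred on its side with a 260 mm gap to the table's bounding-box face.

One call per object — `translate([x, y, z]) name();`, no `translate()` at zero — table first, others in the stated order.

table();
translate([0, 0, 682]) ladder();
translate([639, -544, 0]) stool();
translate([639, 884, 0]) stool();
translate([-596, 170, 0]) stool();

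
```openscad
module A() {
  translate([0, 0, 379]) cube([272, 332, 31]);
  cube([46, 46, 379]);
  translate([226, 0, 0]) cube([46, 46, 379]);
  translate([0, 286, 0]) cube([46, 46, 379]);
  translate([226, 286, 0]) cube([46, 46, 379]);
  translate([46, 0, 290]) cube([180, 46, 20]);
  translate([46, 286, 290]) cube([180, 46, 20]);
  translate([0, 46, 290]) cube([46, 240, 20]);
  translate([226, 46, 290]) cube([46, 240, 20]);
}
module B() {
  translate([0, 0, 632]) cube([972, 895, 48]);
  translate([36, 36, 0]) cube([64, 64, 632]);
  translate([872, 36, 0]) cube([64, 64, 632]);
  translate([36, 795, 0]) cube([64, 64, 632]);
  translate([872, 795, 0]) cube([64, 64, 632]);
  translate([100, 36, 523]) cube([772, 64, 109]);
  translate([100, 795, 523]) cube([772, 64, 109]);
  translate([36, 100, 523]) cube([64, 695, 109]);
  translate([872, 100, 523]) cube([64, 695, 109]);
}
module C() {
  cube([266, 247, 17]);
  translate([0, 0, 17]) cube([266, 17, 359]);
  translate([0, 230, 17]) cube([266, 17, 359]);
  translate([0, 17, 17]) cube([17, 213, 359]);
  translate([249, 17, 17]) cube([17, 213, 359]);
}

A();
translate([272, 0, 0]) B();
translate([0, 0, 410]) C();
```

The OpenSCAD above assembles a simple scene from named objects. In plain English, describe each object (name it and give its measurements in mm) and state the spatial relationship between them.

A is a four-legged stool. The seat is 272×332 mm, 31 mm thick, top at z = 410 mm. It stands on four square legs, each 46×46 mm in cross-section, from z = 0 to the seat underside, each flush with a corner of the seat. Four stretchers, 46 mm wide and 20 mm tall, connect adjacent legs with their undersides at z = 290 mm, each running between the inner faces of the legs it joins and aligned with the legs' outer faces on the other axis.

B is a table with a 972×895 mm rectangular top, 48 mm thick, top surface at z = 680 mm, supported by four 64×64 mm square legs, each inset 36 mm from the nearest pair of top edges, running from the floor. Four apron rails, 64 mm thick and 109 mm tall, run between adjacent legs with their top edges flush with the underside of the top and their outer faces flush with the legs' outer faces.

C is an open storage box with external size 266×247×376 mm and wall thickness 17 mm (the base is also 17 mm thick). The base covers the whole footprint; the four walls stand on the base, with the y-facing walls full-width and the x-facing walls fitting between their inner faces.

The table is against the stool's +x side, with their −y faces flush. The open box is on top of the stool.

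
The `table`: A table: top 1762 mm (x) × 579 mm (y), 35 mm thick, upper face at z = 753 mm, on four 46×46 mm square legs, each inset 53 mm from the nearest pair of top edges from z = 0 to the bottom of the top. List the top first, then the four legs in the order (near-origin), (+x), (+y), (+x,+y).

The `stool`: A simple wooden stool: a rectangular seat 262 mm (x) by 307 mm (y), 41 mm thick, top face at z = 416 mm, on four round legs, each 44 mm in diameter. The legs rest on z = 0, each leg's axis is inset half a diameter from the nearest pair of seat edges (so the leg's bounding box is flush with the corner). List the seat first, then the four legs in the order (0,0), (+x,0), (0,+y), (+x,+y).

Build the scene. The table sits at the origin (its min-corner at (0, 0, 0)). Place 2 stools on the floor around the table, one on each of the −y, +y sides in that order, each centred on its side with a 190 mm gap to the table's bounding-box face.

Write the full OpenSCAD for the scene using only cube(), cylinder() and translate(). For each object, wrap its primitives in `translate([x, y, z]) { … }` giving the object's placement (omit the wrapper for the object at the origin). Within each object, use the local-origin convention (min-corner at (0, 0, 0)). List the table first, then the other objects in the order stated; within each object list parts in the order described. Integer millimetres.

translate([0, 0, 718]) cube([1762, 579, 35]);
translate([53, 53, 0]) cube([46, 46, 718]);
translate([1663, 53, 0]) cube([46, 46, 718]);
translate([53, 480, 0]) cube([46, 46, 718]);
translate([1663, 480, 0]) cube([46, 46, 718]);
translate([750, -497, 0]) {
  translate([0, 0, 375]) cube([262, 307, 41]);
  translate([22, 22, 0]) cylinder(h = 375, r = 22);
  translate([240, 22, 0]) cylinder(h = 375, r = 22);
  translate([22, 285, 0]) cylinder(h = 375, r = 22);
  translate([240, 285, 0]) cylinder(h = 375, r = 22);
}
translate([750, 769, 0]) {
  translate([0, 0, 375]) cube([262, 307, 41]);
  translate([22, 22, 0]) cylinder(h = 375, r = 22);
  translate([240, 22, 0]) cylinder(h = 375, r = 22);
  translate([22, 285, 0]) cylinder(h = 375, r = 22);
  translate([240, 285, 0]) cylinder(h = 375, r = 22);
}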